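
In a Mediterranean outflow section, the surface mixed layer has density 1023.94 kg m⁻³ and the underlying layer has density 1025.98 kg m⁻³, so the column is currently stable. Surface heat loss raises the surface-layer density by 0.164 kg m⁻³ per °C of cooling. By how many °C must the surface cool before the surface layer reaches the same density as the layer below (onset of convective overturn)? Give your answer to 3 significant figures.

Density deficit of the surface layer: 1025.98 − 1023.94 = 2.04 kg m⁻³.
Required change = 2.04 / 0.164 = 12.4 °C.

12.4 °C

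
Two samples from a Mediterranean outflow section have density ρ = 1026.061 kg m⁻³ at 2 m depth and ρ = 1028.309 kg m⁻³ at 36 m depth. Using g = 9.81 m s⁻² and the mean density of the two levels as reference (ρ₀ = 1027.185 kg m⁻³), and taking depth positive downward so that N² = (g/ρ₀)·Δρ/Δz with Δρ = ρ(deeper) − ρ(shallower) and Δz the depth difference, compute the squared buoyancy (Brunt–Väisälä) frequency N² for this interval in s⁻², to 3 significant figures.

Δρ = 1028.309 − 1026.061 = 2.248 kg m⁻³ over Δz = 36 − 2 = 34 m.
N² = (9.81/1027.185) × (2.248/34) = 6.3145 × 10⁻⁴ s⁻² ≈ 6.31 × 10⁻⁴ s⁻².

6.31 × 10⁻⁴ s⁻²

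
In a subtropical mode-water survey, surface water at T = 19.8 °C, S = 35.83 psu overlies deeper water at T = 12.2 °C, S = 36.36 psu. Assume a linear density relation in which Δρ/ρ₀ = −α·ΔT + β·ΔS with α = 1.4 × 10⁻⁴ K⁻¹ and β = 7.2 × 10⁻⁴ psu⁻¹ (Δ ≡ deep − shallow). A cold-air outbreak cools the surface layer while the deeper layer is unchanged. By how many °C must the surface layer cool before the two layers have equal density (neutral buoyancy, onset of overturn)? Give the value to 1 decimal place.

Neutral buoyancy requires Δρ = 0, i.e. −α(T_deep − T_surf′) + β(S_deep − S_surf) = 0.
T_surf′ = T_deep − (β/α)·ΔS = 12.2 − (7.2 × 10⁻⁴/1.4 × 10⁻⁴)·(+0.53) = 9.474 °C.
Cooling required: 19.8 − (9.474) = 10.326 °C.

10.3 °C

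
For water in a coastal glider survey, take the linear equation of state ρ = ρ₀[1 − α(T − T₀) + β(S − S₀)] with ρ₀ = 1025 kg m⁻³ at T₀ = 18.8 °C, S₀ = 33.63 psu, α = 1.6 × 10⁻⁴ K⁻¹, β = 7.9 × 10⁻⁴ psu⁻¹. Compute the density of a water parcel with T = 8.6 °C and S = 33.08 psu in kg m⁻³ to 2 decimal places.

T − T₀ = -10.2 K, S − S₀ = -0.55 psu.
Bracket = 1 − α·(-10.2) + β·(-0.55) = 1 + (1.1975 × 10⁻³) = 1.0011975.
ρ = 1025 × 1.0011975 = 1026.23 kg m⁻³.

1026.23 kg m⁻³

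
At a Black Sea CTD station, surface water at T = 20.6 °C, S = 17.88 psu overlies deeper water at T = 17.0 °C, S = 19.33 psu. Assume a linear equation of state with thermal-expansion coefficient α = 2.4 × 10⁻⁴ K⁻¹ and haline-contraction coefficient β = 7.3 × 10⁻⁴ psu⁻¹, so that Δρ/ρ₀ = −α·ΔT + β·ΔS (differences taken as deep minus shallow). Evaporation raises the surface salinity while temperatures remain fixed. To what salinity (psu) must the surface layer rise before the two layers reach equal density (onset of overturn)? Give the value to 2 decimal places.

20.51 psu

Neutral buoyancy requires −α(T_deep − T_surf) + β(S_deep − S_surf′) = 0.
S_surf′ = S_deep − (α/β)·ΔT = 19.33 − (2.4 × 10⁻⁴/7.3 × 10⁻⁴)·(-3.6) = 20.5136 psu.
Increase required: 20.5136 − 17.88 = 2.6336 psu.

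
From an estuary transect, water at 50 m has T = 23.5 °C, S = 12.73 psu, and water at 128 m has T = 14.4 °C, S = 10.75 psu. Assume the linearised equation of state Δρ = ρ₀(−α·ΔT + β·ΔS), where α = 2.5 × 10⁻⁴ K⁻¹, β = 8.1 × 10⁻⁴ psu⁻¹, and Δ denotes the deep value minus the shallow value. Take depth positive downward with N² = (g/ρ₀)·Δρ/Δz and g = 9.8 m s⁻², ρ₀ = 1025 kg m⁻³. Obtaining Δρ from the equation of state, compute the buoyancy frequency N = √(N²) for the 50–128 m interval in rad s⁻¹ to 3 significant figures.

ΔT = -9.1 K, ΔS = -1.98 psu (deep − shallow).
Δρ/ρ₀ = −αΔT + βΔS = 2.275 × 10⁻³ − 1.6038 × 10⁻³ = 6.712 × 10⁻⁴, so Δρ ≈ 0.6880 kg m⁻³.
N² = (g/ρ₀)·Δρ/Δz = g·(Δρ/ρ₀)/Δz = 9.8 × 6.712 × 10⁻⁴ / 78 = 8.4330 × 10⁻⁵ s⁻².
N = √(8.4330 × 10⁻⁵) = 9.1831 × 10⁻³ rad s⁻¹ ≈ 9.18 × 10⁻³ rad s⁻¹.

9.18 × 10⁻³ rad s⁻¹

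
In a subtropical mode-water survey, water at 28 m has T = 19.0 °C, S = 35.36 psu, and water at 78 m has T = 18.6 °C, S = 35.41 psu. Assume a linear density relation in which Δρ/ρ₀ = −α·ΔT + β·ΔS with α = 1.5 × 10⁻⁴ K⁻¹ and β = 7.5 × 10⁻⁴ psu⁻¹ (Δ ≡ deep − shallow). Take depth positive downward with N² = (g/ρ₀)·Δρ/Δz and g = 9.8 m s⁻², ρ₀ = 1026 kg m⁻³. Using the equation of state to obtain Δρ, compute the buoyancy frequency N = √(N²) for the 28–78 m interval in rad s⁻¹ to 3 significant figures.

ΔT = -0.4 K, ΔS = +0.05 psu (deep − shallow).
Δρ/ρ₀ = −αΔT + βΔS = 6.00 × 10⁻⁵ + 3.75 × 10⁻⁵ = 9.75 × 10⁻⁵, so Δρ ≈ 0.1000 kg m⁻³.
N² = (g/ρ₀)·Δρ/Δz = g·(Δρ/ρ₀)/Δz = 9.8 × 9.75 × 10⁻⁵ / 50 = 1.9110 × 10⁻⁵ s⁻².
N = √(1.9110 × 10⁻⁵) = 4.3715 × 10⁻³ rad s⁻¹ ≈ 4.37 × 10⁻³ rad s⁻¹.

4.37 × 10⁻³ rad s⁻¹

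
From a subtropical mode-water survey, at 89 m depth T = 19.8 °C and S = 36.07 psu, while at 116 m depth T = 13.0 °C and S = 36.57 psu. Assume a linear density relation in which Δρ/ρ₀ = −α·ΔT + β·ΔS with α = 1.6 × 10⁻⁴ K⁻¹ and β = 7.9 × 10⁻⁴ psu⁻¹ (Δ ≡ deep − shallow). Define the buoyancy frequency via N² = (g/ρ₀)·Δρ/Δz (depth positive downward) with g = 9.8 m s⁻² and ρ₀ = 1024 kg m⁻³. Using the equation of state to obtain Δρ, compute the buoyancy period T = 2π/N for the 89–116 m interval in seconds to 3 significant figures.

ΔT = -6.8 K, ΔS = +0.50 psu (deep − shallow).
Δρ/ρ₀ = −αΔT + βΔS = 1.088 × 10⁻³ + 3.95 × 10⁻⁴ = 1.483 × 10⁻³, so Δρ ≈ 1.519 kg m⁻³.
N² = (g/ρ₀)·Δρ/Δz = g·(Δρ/ρ₀)/Δz = 9.8 × 1.483 × 10⁻³ / 27 = 5.3827 × 10⁻⁴ s⁻².
N = √(5.3827 × 10⁻⁴) = 0.023201 rad s⁻¹ → T = 2π/N = 270.82 s ≈ 271 s.

271 s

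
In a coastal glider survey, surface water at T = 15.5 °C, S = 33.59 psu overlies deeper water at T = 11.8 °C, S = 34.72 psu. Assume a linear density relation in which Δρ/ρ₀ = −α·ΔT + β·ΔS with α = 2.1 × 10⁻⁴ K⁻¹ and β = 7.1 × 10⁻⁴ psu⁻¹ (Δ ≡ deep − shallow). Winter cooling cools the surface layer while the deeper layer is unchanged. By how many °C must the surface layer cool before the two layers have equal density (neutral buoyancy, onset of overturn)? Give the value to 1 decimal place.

Neutral buoyancy requires Δρ = 0, i.e. −α(T_deep − T_surf′) + β(S_deep − S_surf) = 0.
T_surf′ = T_deep − (β/α)·ΔS = 11.8 − (7.1 × 10⁻⁴/2.1 × 10⁻⁴)·(+1.13) = 7.980 °C.
Cooling required: 15.5 − (7.980) = 7.520 °C.

7.5 °C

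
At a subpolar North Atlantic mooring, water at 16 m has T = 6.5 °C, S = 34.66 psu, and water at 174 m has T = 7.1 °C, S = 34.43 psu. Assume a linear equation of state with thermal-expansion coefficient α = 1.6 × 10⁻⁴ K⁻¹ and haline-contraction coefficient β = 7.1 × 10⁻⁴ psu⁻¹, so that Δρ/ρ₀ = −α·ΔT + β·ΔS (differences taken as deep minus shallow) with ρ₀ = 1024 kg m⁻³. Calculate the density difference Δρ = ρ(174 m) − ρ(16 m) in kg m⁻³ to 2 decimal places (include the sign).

-0.27 kg m⁻³

ΔT = +0.6 K, ΔS = -0.23 psu (deep − shallow).
Δρ/ρ₀ = −(1.6 × 10⁻⁴)(+0.6) + (7.1 × 10⁻⁴)(-0.23) = -2.593 × 10⁻⁴.
Δρ = 1024 × (-2.593 × 10⁻⁴) = -0.27 kg m⁻³.
Negative Δρ: lighter below, statically unstable.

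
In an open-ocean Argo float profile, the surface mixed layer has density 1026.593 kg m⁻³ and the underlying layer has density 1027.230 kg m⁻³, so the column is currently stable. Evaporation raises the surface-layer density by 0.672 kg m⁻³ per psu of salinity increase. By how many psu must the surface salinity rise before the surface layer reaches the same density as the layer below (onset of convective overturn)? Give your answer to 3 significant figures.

0.948 psu

Density deficit of the surface layer: 1027.230 − 1026.593 = 0.637 kg m⁻³.
Required change = 0.637 / 0.672 = 0.948 psu.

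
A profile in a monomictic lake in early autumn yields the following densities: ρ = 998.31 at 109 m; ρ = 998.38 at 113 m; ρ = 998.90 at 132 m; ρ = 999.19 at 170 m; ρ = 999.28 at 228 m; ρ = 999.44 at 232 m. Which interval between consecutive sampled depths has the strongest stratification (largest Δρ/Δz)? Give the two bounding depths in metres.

228–232 m

Compute the density gradient over each adjacent pair:
  109–113 m: Δρ/Δz = 0.07/4 = 0.018 kg m⁻⁴
  113–132 m: Δρ/Δz = 0.52/19 = 0.027 kg m⁻⁴
  132–170 m: Δρ/Δz = 0.29/38 = 7.6 × 10⁻³ kg m⁻⁴
  170–228 m: Δρ/Δz = 0.09/58 = 1.6 × 10⁻³ kg m⁻⁴
  228–232 m: Δρ/Δz = 0.16/4 = 0.040 kg m⁻⁴
The largest gradient is in the 228–232 m interval — the pycnocline.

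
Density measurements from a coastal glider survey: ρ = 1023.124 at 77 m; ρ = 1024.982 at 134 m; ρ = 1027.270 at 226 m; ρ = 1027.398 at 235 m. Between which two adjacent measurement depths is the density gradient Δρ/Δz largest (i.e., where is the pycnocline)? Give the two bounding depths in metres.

77–134 m

Compute the density gradient over each adjacent pair:
  77–134 m: Δρ/Δz = 1.858/57 = 0.033 kg m⁻⁴
  134–226 m: Δρ/Δz = 2.288/92 = 0.025 kg m⁻⁴
  226–235 m: Δρ/Δz = 0.128/9 = 0.014 kg m⁻⁴
The largest gradient is in the 77–134 m interval — the pycnocline.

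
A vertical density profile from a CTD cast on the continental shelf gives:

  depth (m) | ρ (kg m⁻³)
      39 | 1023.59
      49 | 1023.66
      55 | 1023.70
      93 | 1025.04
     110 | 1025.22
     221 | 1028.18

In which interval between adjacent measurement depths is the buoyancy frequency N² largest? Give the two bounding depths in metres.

55–93 m

Compute the density gradient over each adjacent pair:
  39–49 m: Δρ/Δz = 0.07/10 = 7.0 × 10⁻³ kg m⁻⁴
  49–55 m: Δρ/Δz = 0.04/6 = 6.7 × 10⁻³ kg m⁻⁴
  55–93 m: Δρ/Δz = 1.34/38 = 0.035 kg m⁻⁴
  93–110 m: Δρ/Δz = 0.18/17 = 0.011 kg m⁻⁴
  110–221 m: Δρ/Δz = 2.96/111 = 0.027 kg m⁻⁴
The largest gradient is in the 55–93 m interval — the pycnocline.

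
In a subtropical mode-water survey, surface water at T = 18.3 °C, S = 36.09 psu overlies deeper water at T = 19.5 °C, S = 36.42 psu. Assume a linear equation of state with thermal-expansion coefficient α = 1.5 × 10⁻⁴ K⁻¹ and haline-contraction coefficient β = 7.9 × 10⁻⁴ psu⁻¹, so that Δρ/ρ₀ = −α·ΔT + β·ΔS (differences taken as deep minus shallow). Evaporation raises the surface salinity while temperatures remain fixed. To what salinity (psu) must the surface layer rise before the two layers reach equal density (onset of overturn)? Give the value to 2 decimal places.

36.19 psu

Neutral buoyancy requires −α(T_deep − T_surf) + β(S_deep − S_surf′) = 0.
S_surf′ = S_deep − (α/β)·ΔT = 36.42 − (1.5 × 10⁻⁴/7.9 × 10⁻⁴)·(+1.2) = 36.1922 psu.
Increase required: 36.1922 − 36.09 = 0.1022 psu.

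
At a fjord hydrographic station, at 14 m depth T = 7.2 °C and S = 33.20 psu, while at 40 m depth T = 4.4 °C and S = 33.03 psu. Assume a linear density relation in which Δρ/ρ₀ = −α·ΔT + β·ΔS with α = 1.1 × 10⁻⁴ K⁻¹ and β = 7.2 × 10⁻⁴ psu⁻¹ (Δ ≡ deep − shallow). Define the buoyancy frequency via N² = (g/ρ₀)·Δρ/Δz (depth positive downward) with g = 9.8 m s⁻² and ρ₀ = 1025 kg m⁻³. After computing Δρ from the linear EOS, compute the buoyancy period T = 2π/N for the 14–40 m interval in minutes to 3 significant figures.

12.5 min

ΔT = -2.8 K, ΔS = -0.17 psu (deep − shallow).
Δρ/ρ₀ = −αΔT + βΔS = 3.08 × 10⁻⁴ − 1.224 × 10⁻⁴ = 1.856 × 10⁻⁴, so Δρ ≈ 0.1902 kg m⁻³.
N² = (g/ρ₀)·Δρ/Δz = g·(Δρ/ρ₀)/Δz = 9.8 × 1.856 × 10⁻⁴ / 26 = 6.9957 × 10⁻⁵ s⁻².
N = √(6.9957 × 10⁻⁵) = 8.3640 × 10⁻³ rad s⁻¹ → T = 2π/N = 751.22 s = 12.520 min ≈ 12.5 min.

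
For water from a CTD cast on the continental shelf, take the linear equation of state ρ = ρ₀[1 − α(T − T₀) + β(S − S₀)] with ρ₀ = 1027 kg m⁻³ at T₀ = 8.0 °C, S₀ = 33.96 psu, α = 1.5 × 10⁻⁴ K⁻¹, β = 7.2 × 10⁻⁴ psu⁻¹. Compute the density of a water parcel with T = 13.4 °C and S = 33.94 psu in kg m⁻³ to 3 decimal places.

1026.153 kg m⁻³

T − T₀ = +5.4 K, S − S₀ = -0.02 psu.
Bracket = 1 − α·(+5.4) + β·(-0.02) = 1 + (-8.244 × 10⁻⁴) = 0.9991756.
ρ = 1027 × 0.9991756 = 1026.153 kg m⁻³.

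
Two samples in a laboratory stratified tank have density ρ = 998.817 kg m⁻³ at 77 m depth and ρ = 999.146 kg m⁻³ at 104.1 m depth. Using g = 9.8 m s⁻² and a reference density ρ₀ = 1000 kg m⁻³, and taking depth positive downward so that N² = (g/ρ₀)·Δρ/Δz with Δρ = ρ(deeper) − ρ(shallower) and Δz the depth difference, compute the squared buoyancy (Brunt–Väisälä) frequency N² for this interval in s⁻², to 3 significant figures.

1.19 × 10⁻⁴ s⁻²

Δρ = 999.146 − 998.817 = 0.329 kg m⁻³ over Δz = 104.1 − 77 = 27.1 m.
N² = (9.8/1000) × (0.329/27.1) = 1.1897 × 10⁻⁴ s⁻² ≈ 1.19 × 10⁻⁴ s⁻².
A positive N² confirms static stability across the interval.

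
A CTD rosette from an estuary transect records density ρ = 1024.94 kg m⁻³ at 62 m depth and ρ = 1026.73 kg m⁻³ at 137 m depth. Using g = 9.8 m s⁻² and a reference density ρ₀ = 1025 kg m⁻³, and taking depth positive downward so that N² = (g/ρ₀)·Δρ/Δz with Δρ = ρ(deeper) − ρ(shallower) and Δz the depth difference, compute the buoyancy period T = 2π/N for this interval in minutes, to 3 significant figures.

Δρ = 1026.73 − 1024.94 = 1.79 kg m⁻³ over Δz = 137 − 62 = 75 m.
N² = (9.8/1025) × (1.79/75) = 2.2819 × 10⁻⁴ s⁻².
N = √(2.2819 × 10⁻⁴) = 0.015106 rad s⁻¹, so T = 2π/N = 415.94 s = 6.9323 min ≈ 6.93 min.

6.93 min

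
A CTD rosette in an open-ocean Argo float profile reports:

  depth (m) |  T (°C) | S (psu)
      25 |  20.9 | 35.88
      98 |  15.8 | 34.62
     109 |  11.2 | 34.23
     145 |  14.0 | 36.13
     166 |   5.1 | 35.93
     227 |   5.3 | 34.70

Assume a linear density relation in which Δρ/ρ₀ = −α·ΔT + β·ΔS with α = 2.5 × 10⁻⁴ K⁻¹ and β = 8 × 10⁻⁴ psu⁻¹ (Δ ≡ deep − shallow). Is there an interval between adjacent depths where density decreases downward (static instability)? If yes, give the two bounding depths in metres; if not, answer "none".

166–227 m

Evaluate Δρ/ρ₀ = −αΔT + βΔS across each adjacent pair:
  25–98 m: −αΔT+βΔS = −(2.5 × 10⁻⁴)(-5.1)+(8 × 10⁻⁴)(-1.26) = 2.7 × 10⁻⁴ → stable
  98–109 m: −αΔT+βΔS = −(2.5 × 10⁻⁴)(-4.6)+(8 × 10⁻⁴)(-0.39) = 8.4 × 10⁻⁴ → stable
  109–145 m: −αΔT+βΔS = −(2.5 × 10⁻⁴)(+2.8)+(8 × 10⁻⁴)(+1.90) = 8.2 × 10⁻⁴ → stable
  145–166 m: −αΔT+βΔS = −(2.5 × 10⁻⁴)(-8.9)+(8 × 10⁻⁴)(-0.20) = 2.1 × 10⁻³ → stable
  166–227 m: −αΔT+βΔS = −(2.5 × 10⁻⁴)(+0.2)+(8 × 10⁻⁴)(-1.23) = -1.0 × 10⁻³ → UNSTABLE
The 166–227 m interval has Δρ < 0: lighter water underlies denser water.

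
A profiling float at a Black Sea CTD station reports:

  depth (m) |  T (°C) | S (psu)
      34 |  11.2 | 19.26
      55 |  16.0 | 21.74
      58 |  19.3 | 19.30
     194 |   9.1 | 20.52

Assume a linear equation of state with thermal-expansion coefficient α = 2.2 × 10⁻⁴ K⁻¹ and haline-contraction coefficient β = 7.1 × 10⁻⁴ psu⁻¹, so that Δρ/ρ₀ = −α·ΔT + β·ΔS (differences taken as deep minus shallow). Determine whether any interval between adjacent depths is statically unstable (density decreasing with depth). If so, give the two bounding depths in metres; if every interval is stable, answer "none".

Evaluate Δρ/ρ₀ = −αΔT + βΔS across each adjacent pair:
  34–55 m: −αΔT+βΔS = −(2.2 × 10⁻⁴)(+4.8)+(7.1 × 10⁻⁴)(+2.48) = 7.0 × 10⁻⁴ → stable
  55–58 m: −αΔT+βΔS = −(2.2 × 10⁻⁴)(+3.3)+(7.1 × 10⁻⁴)(-2.44) = -2.5 × 10⁻³ → UNSTABLE
  58–194 m: −αΔT+βΔS = −(2.2 × 10⁻⁴)(-10.2)+(7.1 × 10⁻⁴)(+1.22) = 3.1 × 10⁻³ → stable
The 55–58 m interval has Δρ < 0: lighter water underlies denser water.

55–58 m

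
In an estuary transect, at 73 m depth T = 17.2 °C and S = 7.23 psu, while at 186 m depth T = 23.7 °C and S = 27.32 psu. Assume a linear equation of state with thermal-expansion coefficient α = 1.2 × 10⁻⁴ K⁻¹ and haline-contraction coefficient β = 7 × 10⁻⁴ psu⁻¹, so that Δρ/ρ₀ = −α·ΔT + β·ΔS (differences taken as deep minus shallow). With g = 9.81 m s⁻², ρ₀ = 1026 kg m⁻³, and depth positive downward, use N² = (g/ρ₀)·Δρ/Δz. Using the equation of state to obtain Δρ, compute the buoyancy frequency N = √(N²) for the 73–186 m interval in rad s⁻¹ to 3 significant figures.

ΔT = +6.5 K, ΔS = +20.09 psu (deep − shallow).
Δρ/ρ₀ = −αΔT + βΔS = -7.80 × 10⁻⁴ + 0.014063 = 0.013283, so Δρ ≈ 13.63 kg m⁻³.
N² = (g/ρ₀)·Δρ/Δz = g·(Δρ/ρ₀)/Δz = 9.81 × 0.013283 / 113 = 1.1532 × 10⁻³ s⁻².
N = √(1.1532 × 10⁻³) = 0.033959 rad s⁻¹ ≈ 0.0340 rad s⁻¹.

0.0340 rad s⁻¹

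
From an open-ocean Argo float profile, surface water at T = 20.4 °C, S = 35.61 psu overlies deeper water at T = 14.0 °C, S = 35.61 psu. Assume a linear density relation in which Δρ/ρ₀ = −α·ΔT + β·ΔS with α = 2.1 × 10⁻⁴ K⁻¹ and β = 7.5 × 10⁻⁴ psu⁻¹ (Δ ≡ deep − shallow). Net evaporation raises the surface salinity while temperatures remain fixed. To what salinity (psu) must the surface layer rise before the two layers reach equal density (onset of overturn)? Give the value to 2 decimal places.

37.40 psu

Neutral buoyancy requires −α(T_deep − T_surf) + β(S_deep − S_surf′) = 0.
S_surf′ = S_deep − (α/β)·ΔT = 35.61 − (2.1 × 10⁻⁴/7.5 × 10⁻⁴)·(-6.4) = 37.4020 psu.
Increase required: 37.4020 − 35.61 = 1.7920 psu.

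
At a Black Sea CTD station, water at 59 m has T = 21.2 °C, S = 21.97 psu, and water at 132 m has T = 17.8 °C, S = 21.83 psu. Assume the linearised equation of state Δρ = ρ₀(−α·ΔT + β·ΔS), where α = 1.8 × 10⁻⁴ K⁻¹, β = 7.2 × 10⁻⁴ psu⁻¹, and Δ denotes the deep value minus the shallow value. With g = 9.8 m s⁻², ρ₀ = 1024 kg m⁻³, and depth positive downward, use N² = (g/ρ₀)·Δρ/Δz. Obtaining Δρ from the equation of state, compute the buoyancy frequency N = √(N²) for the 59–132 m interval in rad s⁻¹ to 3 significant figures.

ΔT = -3.4 K, ΔS = -0.14 psu (deep − shallow).
Δρ/ρ₀ = −αΔT + βΔS = 6.12 × 10⁻⁴ − 1.008 × 10⁻⁴ = 5.112 × 10⁻⁴, so Δρ ≈ 0.5235 kg m⁻³.
N² = (g/ρ₀)·Δρ/Δz = g·(Δρ/ρ₀)/Δz = 9.8 × 5.112 × 10⁻⁴ / 73 = 6.8627 × 10⁻⁵ s⁻².
N = √(6.8627 × 10⁻⁵) = 8.2841 × 10⁻³ rad s⁻¹ ≈ 8.28 × 10⁻³ rad s⁻¹.

8.28 × 10⁻³ rad s⁻¹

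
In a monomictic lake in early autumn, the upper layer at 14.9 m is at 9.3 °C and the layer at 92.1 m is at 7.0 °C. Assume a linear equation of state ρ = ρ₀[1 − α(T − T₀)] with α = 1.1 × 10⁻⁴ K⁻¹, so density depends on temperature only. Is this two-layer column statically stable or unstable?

ΔT = 7.0 − 9.3 = -2.3 K, so Δρ/ρ₀ = −αΔT = 2.53 × 10⁻⁴.
Δρ/ρ₀ > 0, so Δρ > 0: deeper water is denser → statically stable.

stable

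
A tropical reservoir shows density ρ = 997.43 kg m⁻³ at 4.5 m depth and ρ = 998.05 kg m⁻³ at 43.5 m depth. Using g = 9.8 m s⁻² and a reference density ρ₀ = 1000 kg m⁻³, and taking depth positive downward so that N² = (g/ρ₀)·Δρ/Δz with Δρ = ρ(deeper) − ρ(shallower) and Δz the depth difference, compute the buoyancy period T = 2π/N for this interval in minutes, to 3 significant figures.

Δρ = 998.05 − 997.43 = 0.62 kg m⁻³ over Δz = 43.5 − 4.5 = 39 m.
N² = (9.8/1000) × (0.62/39) = 1.5579 × 10⁻⁴ s⁻².
N = √(1.5579 × 10⁻⁴) = 0.012482 rad s⁻¹, so T = 2π/N = 503.38 s = 8.3897 min ≈ 8.39 min.
A positive N² confirms static stability across the interval.

8.39 min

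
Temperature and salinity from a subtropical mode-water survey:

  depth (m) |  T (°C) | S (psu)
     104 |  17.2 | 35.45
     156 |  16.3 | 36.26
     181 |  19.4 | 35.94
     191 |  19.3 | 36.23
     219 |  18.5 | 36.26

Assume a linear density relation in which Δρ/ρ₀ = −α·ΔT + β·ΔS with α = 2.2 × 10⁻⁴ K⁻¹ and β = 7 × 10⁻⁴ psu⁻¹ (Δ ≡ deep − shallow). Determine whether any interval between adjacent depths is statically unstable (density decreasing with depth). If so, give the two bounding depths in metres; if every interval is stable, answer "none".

156–181 m

Evaluate Δρ/ρ₀ = −αΔT + βΔS across each adjacent pair:
  104–156 m: −αΔT+βΔS = −(2.2 × 10⁻⁴)(-0.9)+(7 × 10⁻⁴)(+0.81) = 7.7 × 10⁻⁴ → stable
  156–181 m: −αΔT+βΔS = −(2.2 × 10⁻⁴)(+3.1)+(7 × 10⁻⁴)(-0.32) = -9.1 × 10⁻⁴ → UNSTABLE
  181–191 m: −αΔT+βΔS = −(2.2 × 10⁻⁴)(-0.1)+(7 × 10⁻⁴)(+0.29) = 2.2 × 10⁻⁴ → stable
  191–219 m: −αΔT+βΔS = −(2.2 × 10⁻⁴)(-0.8)+(7 × 10⁻⁴)(+0.03) = 2.0 × 10⁻⁴ → stable
The 156–181 m interval has Δρ < 0: lighter water underlies denser water.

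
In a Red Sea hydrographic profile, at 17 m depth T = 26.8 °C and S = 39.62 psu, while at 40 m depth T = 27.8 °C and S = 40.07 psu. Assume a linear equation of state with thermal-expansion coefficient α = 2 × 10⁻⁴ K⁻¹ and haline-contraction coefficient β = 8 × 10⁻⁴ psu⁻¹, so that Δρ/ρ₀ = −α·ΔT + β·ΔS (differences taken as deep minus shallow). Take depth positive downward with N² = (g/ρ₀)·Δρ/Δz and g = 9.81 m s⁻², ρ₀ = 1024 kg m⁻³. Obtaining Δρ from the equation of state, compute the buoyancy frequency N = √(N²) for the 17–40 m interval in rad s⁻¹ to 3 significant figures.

ΔT = +1.0 K, ΔS = +0.45 psu (deep − shallow).
Δρ/ρ₀ = −αΔT + βΔS = -2.00 × 10⁻⁴ + 3.60 × 10⁻⁴ = 1.60 × 10⁻⁴, so Δρ ≈ 0.1638 kg m⁻³.
N² = (g/ρ₀)·Δρ/Δz = g·(Δρ/ρ₀)/Δz = 9.81 × 1.60 × 10⁻⁴ / 23 = 6.8243 × 10⁻⁵ s⁻².
N = √(6.8243 × 10⁻⁵) = 8.2609 × 10⁻³ rad s⁻¹ ≈ 8.26 × 10⁻³ rad s⁻¹.

8.26 × 10⁻³ rad s⁻¹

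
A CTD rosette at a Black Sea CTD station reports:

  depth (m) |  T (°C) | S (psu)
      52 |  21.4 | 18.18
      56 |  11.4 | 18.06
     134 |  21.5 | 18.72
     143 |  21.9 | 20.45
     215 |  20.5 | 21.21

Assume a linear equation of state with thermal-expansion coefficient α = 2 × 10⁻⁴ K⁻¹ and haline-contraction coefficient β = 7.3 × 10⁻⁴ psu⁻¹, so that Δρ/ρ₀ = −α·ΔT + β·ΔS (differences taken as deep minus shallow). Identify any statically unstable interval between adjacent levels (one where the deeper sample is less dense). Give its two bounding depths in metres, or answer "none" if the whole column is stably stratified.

Evaluate Δρ/ρ₀ = −αΔT + βΔS across each adjacent pair:
  52–56 m: −αΔT+βΔS = −(2 × 10⁻⁴)(-10.0)+(7.3 × 10⁻⁴)(-0.12) = 1.9 × 10⁻³ → stable
  56–134 m: −αΔT+βΔS = −(2 × 10⁻⁴)(+10.1)+(7.3 × 10⁻⁴)(+0.66) = -1.5 × 10⁻³ → UNSTABLE
  134–143 m: −αΔT+βΔS = −(2 × 10⁻⁴)(+0.4)+(7.3 × 10⁻⁴)(+1.73) = 1.2 × 10⁻³ → stable
  143–215 m: −αΔT+βΔS = −(2 × 10⁻⁴)(-1.4)+(7.3 × 10⁻⁴)(+0.76) = 8.3 × 10⁻⁴ → stable
The 56–134 m interval has Δρ < 0: lighter water underlies denser water.

56–134 m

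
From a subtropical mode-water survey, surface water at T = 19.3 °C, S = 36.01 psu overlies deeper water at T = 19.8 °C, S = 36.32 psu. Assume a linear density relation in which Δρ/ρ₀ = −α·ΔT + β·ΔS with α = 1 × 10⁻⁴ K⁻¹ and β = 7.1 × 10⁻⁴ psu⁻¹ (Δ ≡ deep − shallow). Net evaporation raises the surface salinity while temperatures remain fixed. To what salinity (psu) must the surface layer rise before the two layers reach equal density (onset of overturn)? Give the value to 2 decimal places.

Neutral buoyancy requires −α(T_deep − T_surf) + β(S_deep − S_surf′) = 0.
S_surf′ = S_deep − (α/β)·ΔT = 36.32 − (1 × 10⁻⁴/7.1 × 10⁻⁴)·(+0.5) = 36.2496 psu.
Increase required: 36.2496 − 36.01 = 0.2396 psu.

36.25 psu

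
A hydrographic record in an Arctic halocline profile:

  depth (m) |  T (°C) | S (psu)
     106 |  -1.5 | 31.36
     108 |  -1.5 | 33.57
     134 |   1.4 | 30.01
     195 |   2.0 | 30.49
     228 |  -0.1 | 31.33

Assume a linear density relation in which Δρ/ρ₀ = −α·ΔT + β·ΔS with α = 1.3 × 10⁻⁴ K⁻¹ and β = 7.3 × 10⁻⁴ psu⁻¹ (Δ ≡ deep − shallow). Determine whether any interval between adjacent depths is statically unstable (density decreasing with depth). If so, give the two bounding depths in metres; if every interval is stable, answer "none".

108–134 m

Evaluate Δρ/ρ₀ = −αΔT + βΔS across each adjacent pair:
  106–108 m: −αΔT+βΔS = −(1.3 × 10⁻⁴)(+0.0)+(7.3 × 10⁻⁴)(+2.21) = 1.6 × 10⁻³ → stable
  108–134 m: −αΔT+βΔS = −(1.3 × 10⁻⁴)(+2.9)+(7.3 × 10⁻⁴)(-3.56) = -3.0 × 10⁻³ → UNSTABLE
  134–195 m: −αΔT+βΔS = −(1.3 × 10⁻⁴)(+0.6)+(7.3 × 10⁻⁴)(+0.48) = 2.7 × 10⁻⁴ → stable
  195–228 m: −αΔT+βΔS = −(1.3 × 10⁻⁴)(-2.1)+(7.3 × 10⁻⁴)(+0.84) = 8.9 × 10⁻⁴ → stable
The 108–134 m interval has Δρ < 0: lighter water underlies denser water.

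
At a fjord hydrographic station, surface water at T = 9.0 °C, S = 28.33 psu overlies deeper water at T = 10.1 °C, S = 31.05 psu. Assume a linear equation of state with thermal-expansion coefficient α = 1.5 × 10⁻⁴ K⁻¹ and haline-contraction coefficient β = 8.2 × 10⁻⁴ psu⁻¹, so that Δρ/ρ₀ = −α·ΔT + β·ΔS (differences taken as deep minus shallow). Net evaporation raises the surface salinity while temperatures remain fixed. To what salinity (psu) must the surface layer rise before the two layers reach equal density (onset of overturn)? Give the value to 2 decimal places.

30.85 psu

Neutral buoyancy requires −α(T_deep − T_surf) + β(S_deep − S_surf′) = 0.
S_surf′ = S_deep − (α/β)·ΔT = 31.05 − (1.5 × 10⁻⁴/8.2 × 10⁻⁴)·(+1.1) = 30.8488 psu.
Increase required: 30.8488 − 28.33 = 2.5188 psu.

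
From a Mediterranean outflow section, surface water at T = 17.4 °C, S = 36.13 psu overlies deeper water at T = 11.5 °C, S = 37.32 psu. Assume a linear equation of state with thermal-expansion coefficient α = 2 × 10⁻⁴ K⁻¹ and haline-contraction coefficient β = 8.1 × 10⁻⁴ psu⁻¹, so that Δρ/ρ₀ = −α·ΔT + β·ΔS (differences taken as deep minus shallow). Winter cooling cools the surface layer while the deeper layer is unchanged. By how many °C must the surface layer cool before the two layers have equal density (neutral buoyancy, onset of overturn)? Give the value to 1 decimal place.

10.7 °C

Neutral buoyancy requires Δρ = 0, i.e. −α(T_deep − T_surf′) + β(S_deep − S_surf) = 0.
T_surf′ = T_deep − (β/α)·ΔS = 11.5 − (8.1 × 10⁻⁴/2 × 10⁻⁴)·(+1.19) = 6.681 °C.
Cooling required: 17.4 − (6.681) = 10.719 °C.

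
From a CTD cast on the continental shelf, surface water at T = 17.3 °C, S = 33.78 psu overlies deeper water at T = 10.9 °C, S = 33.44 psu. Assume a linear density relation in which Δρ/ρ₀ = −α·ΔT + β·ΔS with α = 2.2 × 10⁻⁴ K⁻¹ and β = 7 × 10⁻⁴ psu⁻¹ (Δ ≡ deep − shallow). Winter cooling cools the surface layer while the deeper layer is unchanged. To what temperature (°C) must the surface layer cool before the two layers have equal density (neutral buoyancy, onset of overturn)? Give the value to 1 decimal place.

12.0 °C

Neutral buoyancy requires Δρ = 0, i.e. −α(T_deep − T_surf′) + β(S_deep − S_surf) = 0.
T_surf′ = T_deep − (β/α)·ΔS = 10.9 − (7 × 10⁻⁴/2.2 × 10⁻⁴)·(-0.34) = 11.982 °C.
Cooling required: 17.3 − (11.982) = 5.318 °C.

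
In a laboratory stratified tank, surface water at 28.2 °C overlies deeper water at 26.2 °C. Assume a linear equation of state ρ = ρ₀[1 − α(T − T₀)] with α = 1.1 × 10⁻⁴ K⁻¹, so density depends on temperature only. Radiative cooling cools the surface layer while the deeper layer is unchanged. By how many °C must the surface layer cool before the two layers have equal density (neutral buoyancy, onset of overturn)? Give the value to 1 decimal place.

2.0 °C

With temperature the only control, equal density requires T_surf′ = T_deep.
T_surf′ = 26.2 °C.
Cooling required: 28.2 − 26.2 = 2.0 °C.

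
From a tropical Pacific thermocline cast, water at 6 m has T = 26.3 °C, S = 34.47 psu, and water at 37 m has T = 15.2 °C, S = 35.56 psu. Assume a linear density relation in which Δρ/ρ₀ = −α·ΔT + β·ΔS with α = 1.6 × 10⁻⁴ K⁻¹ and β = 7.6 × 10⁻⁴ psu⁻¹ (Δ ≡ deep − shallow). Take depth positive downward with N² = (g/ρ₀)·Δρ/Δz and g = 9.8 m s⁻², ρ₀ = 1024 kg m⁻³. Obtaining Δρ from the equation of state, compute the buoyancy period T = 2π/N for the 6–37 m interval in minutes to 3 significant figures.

ΔT = -11.1 K, ΔS = +1.09 psu (deep − shallow).
Δρ/ρ₀ = −αΔT + βΔS = 1.776 × 10⁻³ + 8.284 × 10⁻⁴ = 2.6044 × 10⁻³, so Δρ ≈ 2.667 kg m⁻³.
N² = (g/ρ₀)·Δρ/Δz = g·(Δρ/ρ₀)/Δz = 9.8 × 2.6044 × 10⁻³ / 31 = 8.2333 × 10⁻⁴ s⁻².
N = √(8.2333 × 10⁻⁴) = 0.028694 rad s⁻¹ → T = 2π/N = 218.97 s = 3.6495 min ≈ 3.65 min.

3.65 min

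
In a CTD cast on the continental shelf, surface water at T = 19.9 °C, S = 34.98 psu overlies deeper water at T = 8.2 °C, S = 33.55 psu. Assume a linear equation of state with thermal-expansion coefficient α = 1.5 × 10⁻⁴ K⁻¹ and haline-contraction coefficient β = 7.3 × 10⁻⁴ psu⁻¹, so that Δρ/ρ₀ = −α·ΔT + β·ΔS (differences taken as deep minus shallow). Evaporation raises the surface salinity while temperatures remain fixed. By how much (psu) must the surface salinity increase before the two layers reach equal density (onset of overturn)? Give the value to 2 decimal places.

Neutral buoyancy requires −α(T_deep − T_surf) + β(S_deep − S_surf′) = 0.
S_surf′ = S_deep − (α/β)·ΔT = 33.55 − (1.5 × 10⁻⁴/7.3 × 10⁻⁴)·(-11.7) = 35.9541 psu.
Increase required: 35.9541 − 34.98 = 0.9741 psu.

0.97 psu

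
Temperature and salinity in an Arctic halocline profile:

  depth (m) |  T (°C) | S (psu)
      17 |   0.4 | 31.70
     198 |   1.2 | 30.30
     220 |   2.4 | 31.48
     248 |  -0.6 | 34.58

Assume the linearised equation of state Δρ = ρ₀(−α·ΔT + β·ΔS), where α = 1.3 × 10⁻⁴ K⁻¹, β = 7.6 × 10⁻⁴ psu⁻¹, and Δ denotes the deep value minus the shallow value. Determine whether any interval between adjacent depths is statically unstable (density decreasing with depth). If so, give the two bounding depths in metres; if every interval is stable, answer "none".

Evaluate Δρ/ρ₀ = −αΔT + βΔS across each adjacent pair:
  17–198 m: −αΔT+βΔS = −(1.3 × 10⁻⁴)(+0.8)+(7.6 × 10⁻⁴)(-1.40) = -1.2 × 10⁻³ → UNSTABLE
  198–220 m: −αΔT+βΔS = −(1.3 × 10⁻⁴)(+1.2)+(7.6 × 10⁻⁴)(+1.18) = 7.4 × 10⁻⁴ → stable
  220–248 m: −αΔT+βΔS = −(1.3 × 10⁻⁴)(-3.0)+(7.6 × 10⁻⁴)(+3.10) = 2.7 × 10⁻³ → stable
The 17–198 m interval has Δρ < 0: lighter water underlies denser water.

17–198 m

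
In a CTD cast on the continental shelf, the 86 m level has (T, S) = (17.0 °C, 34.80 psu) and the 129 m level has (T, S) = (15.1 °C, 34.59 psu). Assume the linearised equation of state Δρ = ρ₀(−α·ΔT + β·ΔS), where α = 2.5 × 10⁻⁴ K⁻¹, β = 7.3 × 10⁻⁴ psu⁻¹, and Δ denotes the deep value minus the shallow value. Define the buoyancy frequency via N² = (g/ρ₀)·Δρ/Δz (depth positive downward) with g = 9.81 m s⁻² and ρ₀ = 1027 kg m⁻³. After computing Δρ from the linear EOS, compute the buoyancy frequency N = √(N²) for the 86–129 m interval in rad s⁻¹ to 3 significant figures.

8.57 × 10⁻³ rad s⁻¹

ΔT = -1.9 K, ΔS = -0.21 psu (deep − shallow).
Δρ/ρ₀ = −αΔT + βΔS = 4.75 × 10⁻⁴ − 1.533 × 10⁻⁴ = 3.217 × 10⁻⁴, so Δρ ≈ 0.3304 kg m⁻³.
N² = (g/ρ₀)·Δρ/Δz = g·(Δρ/ρ₀)/Δz = 9.81 × 3.217 × 10⁻⁴ / 43 = 7.3392 × 10⁻⁵ s⁻².
N = √(7.3392 × 10⁻⁵) = 8.5669 × 10⁻³ rad s⁻¹ ≈ 8.57 × 10⁻³ rad s⁻¹.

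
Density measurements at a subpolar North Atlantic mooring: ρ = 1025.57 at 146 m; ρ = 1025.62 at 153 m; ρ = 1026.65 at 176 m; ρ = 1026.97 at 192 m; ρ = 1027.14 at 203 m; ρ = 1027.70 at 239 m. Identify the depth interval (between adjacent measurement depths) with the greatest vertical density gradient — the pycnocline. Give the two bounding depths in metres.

153–176 m

Compute the density gradient over each adjacent pair:
  146–153 m: Δρ/Δz = 0.05/7 = 7.1 × 10⁻³ kg m⁻⁴
  153–176 m: Δρ/Δz = 1.03/23 = 0.045 kg m⁻⁴
  176–192 m: Δρ/Δz = 0.32/16 = 0.020 kg m⁻⁴
  192–203 m: Δρ/Δz = 0.17/11 = 0.015 kg m⁻⁴
  203–239 m: Δρ/Δz = 0.56/36 = 0.016 kg m⁻⁴
The largest gradient is in the 153–176 m interval — the pycnocline.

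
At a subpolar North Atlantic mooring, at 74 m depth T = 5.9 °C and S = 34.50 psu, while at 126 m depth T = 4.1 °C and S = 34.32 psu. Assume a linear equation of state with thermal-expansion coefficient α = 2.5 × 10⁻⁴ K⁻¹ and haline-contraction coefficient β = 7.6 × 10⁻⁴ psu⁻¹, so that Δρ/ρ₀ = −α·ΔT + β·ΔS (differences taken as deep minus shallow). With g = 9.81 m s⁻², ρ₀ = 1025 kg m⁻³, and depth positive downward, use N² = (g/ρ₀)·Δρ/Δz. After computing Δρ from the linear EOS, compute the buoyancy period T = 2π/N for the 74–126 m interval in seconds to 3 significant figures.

ΔT = -1.8 K, ΔS = -0.18 psu (deep − shallow).
Δρ/ρ₀ = −αΔT + βΔS = 4.50 × 10⁻⁴ − 1.368 × 10⁻⁴ = 3.132 × 10⁻⁴, so Δρ ≈ 0.3210 kg m⁻³.
N² = (g/ρ₀)·Δρ/Δz = g·(Δρ/ρ₀)/Δz = 9.81 × 3.132 × 10⁻⁴ / 52 = 5.9086 × 10⁻⁵ s⁻².
N = √(5.9086 × 10⁻⁵) = 7.6867 × 10⁻³ rad s⁻¹ → T = 2π/N = 817.41 s ≈ 817 s.

817 s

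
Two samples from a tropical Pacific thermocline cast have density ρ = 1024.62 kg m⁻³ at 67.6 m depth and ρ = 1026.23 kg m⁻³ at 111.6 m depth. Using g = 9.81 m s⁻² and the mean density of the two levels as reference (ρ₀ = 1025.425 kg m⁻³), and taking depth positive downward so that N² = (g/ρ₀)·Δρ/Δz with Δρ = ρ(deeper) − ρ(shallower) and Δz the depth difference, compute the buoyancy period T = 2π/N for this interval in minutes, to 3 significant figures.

5.60 min

Δρ = 1026.23 − 1024.62 = 1.61 kg m⁻³ over Δz = 111.6 − 67.6 = 44 m.
N² = (9.81/1025.425) × (1.61/44) = 3.5006 × 10⁻⁴ s⁻².
N = √(3.5006 × 10⁻⁴) = 0.018710 rad s⁻¹, so T = 2π/N = 335.82 s = 5.5970 min ≈ 5.60 min.
A positive N² confirms static stability across the interval.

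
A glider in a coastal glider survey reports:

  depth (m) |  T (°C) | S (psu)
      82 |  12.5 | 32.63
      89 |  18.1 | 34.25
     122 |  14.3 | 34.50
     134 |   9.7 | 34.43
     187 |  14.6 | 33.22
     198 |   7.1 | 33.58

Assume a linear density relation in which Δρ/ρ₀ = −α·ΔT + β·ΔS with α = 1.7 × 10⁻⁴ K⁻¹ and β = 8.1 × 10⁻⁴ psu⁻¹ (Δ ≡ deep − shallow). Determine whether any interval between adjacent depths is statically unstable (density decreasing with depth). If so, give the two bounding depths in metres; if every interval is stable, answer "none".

134–187 m

Evaluate Δρ/ρ₀ = −αΔT + βΔS across each adjacent pair:
  82–89 m: −αΔT+βΔS = −(1.7 × 10⁻⁴)(+5.6)+(8.1 × 10⁻⁴)(+1.62) = 3.6 × 10⁻⁴ → stable
  89–122 m: −αΔT+βΔS = −(1.7 × 10⁻⁴)(-3.8)+(8.1 × 10⁻⁴)(+0.25) = 8.5 × 10⁻⁴ → stable
  122–134 m: −αΔT+βΔS = −(1.7 × 10⁻⁴)(-4.6)+(8.1 × 10⁻⁴)(-0.07) = 7.3 × 10⁻⁴ → stable
  134–187 m: −αΔT+βΔS = −(1.7 × 10⁻⁴)(+4.9)+(8.1 × 10⁻⁴)(-1.21) = -1.8 × 10⁻³ → UNSTABLE
  187–198 m: −αΔT+βΔS = −(1.7 × 10⁻⁴)(-7.5)+(8.1 × 10⁻⁴)(+0.36) = 1.6 × 10⁻³ → stable
The 134–187 m interval has Δρ < 0: lighter water underlies denser water.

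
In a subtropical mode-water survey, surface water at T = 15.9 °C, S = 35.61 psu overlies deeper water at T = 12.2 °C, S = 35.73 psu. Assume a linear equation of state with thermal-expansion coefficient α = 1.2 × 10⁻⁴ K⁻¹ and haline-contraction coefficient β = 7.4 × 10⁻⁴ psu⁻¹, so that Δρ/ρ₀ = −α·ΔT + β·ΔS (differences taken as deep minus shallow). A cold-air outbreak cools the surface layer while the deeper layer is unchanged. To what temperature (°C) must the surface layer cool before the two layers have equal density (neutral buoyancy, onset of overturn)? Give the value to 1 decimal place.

11.5 °C

Neutral buoyancy requires Δρ = 0, i.e. −α(T_deep − T_surf′) + β(S_deep − S_surf) = 0.
T_surf′ = T_deep − (β/α)·ΔS = 12.2 − (7.4 × 10⁻⁴/1.2 × 10⁻⁴)·(+0.12) = 11.460 °C.
Cooling required: 15.9 − (11.460) = 4.440 °C.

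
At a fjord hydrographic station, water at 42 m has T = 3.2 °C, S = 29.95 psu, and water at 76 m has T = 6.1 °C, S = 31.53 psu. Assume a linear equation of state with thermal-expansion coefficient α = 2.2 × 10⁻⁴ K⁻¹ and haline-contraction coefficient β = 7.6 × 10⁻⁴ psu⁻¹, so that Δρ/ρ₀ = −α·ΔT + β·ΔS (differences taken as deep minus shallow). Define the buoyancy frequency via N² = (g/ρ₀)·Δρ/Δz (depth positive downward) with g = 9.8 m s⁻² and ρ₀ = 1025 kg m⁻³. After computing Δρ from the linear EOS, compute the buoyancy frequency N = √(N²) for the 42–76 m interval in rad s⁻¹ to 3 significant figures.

ΔT = +2.9 K, ΔS = +1.58 psu (deep − shallow).
Δρ/ρ₀ = −αΔT + βΔS = -6.38 × 10⁻⁴ + 1.2008 × 10⁻³ = 5.628 × 10⁻⁴, so Δρ ≈ 0.5769 kg m⁻³.
N² = (g/ρ₀)·Δρ/Δz = g·(Δρ/ρ₀)/Δz = 9.8 × 5.628 × 10⁻⁴ / 34 = 1.6222 × 10⁻⁴ s⁻².
N = √(1.6222 × 10⁻⁴) = 0.012737 rad s⁻¹ ≈ 0.0127 rad s⁻¹.

0.0127 rad s⁻¹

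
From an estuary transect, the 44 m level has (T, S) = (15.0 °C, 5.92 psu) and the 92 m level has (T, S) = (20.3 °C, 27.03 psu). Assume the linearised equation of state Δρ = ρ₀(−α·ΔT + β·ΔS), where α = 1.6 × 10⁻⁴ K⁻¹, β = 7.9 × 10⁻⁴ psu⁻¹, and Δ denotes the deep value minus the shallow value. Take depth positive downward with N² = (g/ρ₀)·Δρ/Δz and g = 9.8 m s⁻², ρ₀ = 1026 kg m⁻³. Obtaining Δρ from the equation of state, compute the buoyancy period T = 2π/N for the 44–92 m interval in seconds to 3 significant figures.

111 s

ΔT = +5.3 K, ΔS = +21.11 psu (deep − shallow).
Δρ/ρ₀ = −αΔT + βΔS = -8.48 × 10⁻⁴ + 0.0166769 = 0.0158289, so Δρ ≈ 16.24 kg m⁻³.
N² = (g/ρ₀)·Δρ/Δz = g·(Δρ/ρ₀)/Δz = 9.8 × 0.0158289 / 48 = 3.2317 × 10⁻³ s⁻².
N = √(3.2317 × 10⁻³) = 0.056848 rad s⁻¹ → T = 2π/N = 110.53 s ≈ 111 s.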